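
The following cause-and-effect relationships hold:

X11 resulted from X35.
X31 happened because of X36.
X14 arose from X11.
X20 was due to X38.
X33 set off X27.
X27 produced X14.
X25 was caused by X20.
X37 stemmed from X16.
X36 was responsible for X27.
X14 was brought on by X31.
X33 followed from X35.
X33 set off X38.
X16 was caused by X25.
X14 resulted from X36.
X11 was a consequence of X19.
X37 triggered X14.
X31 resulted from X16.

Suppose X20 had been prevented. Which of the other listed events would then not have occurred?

X16, X25, X37

Downstream of X20: X25, X16, X31, X37, X14.
Of those, still caused via another path: X31, X14.
The remainder have no surviving cause.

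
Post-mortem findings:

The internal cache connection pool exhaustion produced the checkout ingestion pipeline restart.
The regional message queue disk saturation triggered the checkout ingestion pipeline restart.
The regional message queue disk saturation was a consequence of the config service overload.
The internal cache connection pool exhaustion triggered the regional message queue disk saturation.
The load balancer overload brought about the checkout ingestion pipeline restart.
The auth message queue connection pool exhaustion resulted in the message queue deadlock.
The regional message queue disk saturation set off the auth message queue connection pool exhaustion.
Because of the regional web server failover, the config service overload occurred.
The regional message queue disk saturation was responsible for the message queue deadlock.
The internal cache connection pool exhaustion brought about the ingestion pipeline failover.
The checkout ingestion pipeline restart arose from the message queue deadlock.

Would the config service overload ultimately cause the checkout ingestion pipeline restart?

Yes

There is a causal chain: the config service overload → the regional message queue disk saturation → the checkout ingestion pipeline restart.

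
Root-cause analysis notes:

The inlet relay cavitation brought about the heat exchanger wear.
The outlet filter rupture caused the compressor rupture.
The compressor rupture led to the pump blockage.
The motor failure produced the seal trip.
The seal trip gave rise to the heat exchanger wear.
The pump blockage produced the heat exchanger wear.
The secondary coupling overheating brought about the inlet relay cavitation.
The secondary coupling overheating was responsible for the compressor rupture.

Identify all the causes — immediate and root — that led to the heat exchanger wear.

the compressor rupture, the inlet relay cavitation, the motor failure, the outlet filter rupture, the pump blockage, the seal trip, the secondary coupling overheating

Immediate causes of the heat exchanger wear: the inlet relay cavitation, the pump blockage, the seal trip.
Further upstream: the outlet filter rupture, the secondary coupling overheating, the compressor rupture, the motor failure.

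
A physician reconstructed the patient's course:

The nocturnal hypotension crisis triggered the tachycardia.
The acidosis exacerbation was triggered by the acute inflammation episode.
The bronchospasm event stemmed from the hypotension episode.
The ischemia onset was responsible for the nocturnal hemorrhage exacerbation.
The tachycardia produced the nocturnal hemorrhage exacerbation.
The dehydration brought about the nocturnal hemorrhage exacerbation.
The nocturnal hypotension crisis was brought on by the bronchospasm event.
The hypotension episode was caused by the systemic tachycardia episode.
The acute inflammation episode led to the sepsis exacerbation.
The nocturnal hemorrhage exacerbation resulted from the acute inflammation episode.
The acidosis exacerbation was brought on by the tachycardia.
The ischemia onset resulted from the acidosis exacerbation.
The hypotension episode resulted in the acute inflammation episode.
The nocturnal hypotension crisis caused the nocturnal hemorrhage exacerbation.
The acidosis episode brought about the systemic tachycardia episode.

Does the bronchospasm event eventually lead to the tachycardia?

There is a causal chain: the bronchospasm event → the nocturnal hypotension crisis → the tachycardia.

Yes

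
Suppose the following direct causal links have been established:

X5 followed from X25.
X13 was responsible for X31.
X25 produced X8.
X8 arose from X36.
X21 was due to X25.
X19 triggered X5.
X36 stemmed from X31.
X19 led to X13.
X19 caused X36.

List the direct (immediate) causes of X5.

X19, X25

X19, X25 → X5 with nothing further upstream stated.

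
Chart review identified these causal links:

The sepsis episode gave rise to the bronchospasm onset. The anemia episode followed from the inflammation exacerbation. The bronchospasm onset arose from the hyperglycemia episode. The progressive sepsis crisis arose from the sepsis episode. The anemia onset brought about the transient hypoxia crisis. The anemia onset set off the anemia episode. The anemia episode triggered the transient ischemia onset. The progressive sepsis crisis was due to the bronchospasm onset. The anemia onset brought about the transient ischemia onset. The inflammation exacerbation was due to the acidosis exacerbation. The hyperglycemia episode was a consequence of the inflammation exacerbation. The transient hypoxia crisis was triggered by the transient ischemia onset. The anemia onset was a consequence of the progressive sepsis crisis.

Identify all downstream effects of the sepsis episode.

Direct effects: the bronchospasm onset, the progressive sepsis crisis.
2 steps out: the anemia onset.
3 steps out: the anemia episode, the transient ischemia onset, the transient hypoxia crisis.
Not reachable from it: the acidosis exacerbation, the inflammation exacerbation, the hyperglycemia episode.

the anemia episode, the anemia onset, the bronchospasm onset, the progressive sepsis crisis, the transient hypoxia crisis, the transient ischemia onset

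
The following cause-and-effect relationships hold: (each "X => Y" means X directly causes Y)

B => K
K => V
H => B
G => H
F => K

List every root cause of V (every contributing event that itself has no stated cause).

F, G

Tracing upstream from V: V ← K ← B ← H ← G.
A separate upstream branch: V ← K ← F.
Each of those chain origins has no stated cause.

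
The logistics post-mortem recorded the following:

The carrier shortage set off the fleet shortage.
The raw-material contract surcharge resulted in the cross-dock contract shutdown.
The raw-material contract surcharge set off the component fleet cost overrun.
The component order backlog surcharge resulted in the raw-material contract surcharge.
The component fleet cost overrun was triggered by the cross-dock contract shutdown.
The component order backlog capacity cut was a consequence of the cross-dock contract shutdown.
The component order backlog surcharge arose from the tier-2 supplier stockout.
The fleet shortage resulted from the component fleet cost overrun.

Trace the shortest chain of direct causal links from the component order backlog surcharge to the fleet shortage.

the component order backlog surcharge → the raw-material contract surcharge → the component fleet cost overrun → the fleet shortage

the component order backlog surcharge → the raw-material contract surcharge
the raw-material contract surcharge → the component fleet cost overrun
the component fleet cost overrun → the fleet shortage
Length: 3 steps.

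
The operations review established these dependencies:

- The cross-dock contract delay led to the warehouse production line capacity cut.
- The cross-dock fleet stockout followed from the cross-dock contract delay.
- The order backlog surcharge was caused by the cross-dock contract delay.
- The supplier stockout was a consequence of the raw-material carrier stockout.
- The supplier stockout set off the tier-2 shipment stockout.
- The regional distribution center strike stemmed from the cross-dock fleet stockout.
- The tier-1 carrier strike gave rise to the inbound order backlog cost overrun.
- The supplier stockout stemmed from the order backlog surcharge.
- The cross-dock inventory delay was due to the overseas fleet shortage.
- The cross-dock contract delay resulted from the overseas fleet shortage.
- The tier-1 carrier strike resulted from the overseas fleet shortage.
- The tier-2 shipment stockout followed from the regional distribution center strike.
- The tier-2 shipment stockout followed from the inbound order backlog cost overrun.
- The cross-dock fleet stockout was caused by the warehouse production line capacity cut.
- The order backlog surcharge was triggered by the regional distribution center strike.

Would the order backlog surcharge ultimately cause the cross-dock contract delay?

The order backlog surcharge leads to the supplier stockout, the tier-2 shipment stockout; the cross-dock contract delay is not among them.

No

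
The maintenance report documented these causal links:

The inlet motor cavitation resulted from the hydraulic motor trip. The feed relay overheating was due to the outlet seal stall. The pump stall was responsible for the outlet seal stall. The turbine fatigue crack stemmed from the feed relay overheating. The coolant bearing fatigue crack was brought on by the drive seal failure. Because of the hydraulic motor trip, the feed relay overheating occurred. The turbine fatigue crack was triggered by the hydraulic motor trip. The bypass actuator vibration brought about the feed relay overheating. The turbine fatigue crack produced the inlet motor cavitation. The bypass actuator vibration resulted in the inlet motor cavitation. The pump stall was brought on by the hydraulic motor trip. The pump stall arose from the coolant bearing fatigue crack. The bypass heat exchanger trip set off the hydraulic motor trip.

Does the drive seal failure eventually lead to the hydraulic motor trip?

The drive seal failure leads to the coolant bearing fatigue crack, the pump stall, the outlet seal stall, the feed relay overheating, the turbine fatigue crack, the inlet motor cavitation; the hydraulic motor trip is not among them.

No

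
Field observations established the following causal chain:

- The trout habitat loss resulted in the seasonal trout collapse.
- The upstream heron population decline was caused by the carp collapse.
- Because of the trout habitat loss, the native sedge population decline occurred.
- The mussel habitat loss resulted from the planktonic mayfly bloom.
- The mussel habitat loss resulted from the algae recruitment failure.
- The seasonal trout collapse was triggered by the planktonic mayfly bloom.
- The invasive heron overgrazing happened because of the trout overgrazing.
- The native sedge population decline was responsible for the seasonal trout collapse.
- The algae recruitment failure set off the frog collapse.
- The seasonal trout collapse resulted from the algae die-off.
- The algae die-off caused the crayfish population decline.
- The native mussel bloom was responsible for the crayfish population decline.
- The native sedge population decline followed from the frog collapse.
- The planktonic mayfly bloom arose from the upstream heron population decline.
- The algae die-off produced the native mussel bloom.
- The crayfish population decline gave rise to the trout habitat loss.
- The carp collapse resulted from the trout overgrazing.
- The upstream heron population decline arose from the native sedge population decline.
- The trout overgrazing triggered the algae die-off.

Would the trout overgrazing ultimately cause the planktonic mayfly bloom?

Yes

There is a causal chain: the trout overgrazing → the carp collapse → the upstream heron population decline → the planktonic mayfly bloom.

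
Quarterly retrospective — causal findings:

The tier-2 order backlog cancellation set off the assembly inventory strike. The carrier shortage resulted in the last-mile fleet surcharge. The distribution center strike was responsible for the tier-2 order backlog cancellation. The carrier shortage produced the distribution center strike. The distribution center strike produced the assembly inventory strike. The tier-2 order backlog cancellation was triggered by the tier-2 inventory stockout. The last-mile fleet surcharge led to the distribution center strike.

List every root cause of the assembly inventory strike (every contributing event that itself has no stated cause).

the carrier shortage, the tier-2 inventory stockout

Tracing upstream from the assembly inventory strike: the assembly inventory strike ← the distribution center strike ← the carrier shortage.
A separate upstream branch: the assembly inventory strike ← the tier-2 order backlog cancellation ← the tier-2 inventory stockout.
Each of those chain origins has no stated cause.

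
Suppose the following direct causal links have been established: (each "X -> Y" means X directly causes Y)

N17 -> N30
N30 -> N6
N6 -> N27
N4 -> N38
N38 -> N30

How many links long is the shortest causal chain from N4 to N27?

4

Shortest chain: N4 → N38 → N30 → N6 → N27.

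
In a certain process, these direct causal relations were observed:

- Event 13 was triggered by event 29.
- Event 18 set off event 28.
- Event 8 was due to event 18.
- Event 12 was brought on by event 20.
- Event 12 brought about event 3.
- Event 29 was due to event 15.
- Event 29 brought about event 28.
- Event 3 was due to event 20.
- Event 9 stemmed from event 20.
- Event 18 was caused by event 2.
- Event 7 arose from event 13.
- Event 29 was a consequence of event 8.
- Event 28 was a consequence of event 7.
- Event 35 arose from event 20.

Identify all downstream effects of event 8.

Direct effects: event 29.
2 steps out: event 13, event 28.
3 steps out: event 7.
Not reachable from it: event 20, event 12, event 9, event 2, event 3, event 18, event 35, event 15.

event 13, event 28, event 29, event 7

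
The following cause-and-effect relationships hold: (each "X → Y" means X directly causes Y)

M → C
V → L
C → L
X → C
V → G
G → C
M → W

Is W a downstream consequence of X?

X leads to C, L; W is not among them.

No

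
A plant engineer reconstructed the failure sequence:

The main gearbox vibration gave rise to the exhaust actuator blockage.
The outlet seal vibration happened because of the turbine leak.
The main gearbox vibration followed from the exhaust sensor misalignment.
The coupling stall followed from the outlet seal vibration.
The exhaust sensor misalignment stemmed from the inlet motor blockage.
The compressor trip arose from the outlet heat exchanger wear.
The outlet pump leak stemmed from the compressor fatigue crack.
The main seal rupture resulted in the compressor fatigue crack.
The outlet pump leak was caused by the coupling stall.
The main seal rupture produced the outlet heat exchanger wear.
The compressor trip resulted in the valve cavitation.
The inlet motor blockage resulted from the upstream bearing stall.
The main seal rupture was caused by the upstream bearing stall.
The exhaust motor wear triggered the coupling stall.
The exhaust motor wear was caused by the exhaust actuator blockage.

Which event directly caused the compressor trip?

Upstream contributors include the upstream bearing stall, the main seal rupture, but only the outlet heat exchanger wear feeds directly into the compressor trip.

the outlet heat exchanger wear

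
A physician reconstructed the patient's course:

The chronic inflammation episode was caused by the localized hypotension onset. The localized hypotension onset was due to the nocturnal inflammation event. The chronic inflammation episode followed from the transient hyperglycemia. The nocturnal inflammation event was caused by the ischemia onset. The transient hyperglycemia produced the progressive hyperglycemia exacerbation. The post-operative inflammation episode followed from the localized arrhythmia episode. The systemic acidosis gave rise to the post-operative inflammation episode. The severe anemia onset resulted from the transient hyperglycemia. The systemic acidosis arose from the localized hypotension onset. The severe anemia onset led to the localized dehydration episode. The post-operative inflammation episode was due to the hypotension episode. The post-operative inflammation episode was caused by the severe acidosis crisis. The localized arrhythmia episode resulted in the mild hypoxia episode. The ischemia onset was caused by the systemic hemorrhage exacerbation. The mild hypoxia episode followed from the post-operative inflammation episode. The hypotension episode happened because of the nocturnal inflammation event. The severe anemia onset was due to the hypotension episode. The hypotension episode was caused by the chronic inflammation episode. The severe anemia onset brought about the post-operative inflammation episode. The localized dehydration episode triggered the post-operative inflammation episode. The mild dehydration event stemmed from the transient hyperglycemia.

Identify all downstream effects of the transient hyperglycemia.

Direct effects: the progressive hyperglycemia exacerbation, the mild dehydration event, the chronic inflammation episode, the severe anemia onset.
2 steps out: the hypotension episode, the localized dehydration episode, the post-operative inflammation episode.
3 steps out: the mild hypoxia episode.
Not reachable from it: the systemic hemorrhage exacerbation, the ischemia onset, the nocturnal inflammation event, the localized hypotension onset, the systemic acidosis, the localized arrhythmia episode, the severe acidosis crisis.

the chronic inflammation episode, the hypotension episode, the localized dehydration episode, the mild dehydration event, the mild hypoxia episode, the post-operative inflammation episode, the progressive hyperglycemia exacerbation, the severe anemia onset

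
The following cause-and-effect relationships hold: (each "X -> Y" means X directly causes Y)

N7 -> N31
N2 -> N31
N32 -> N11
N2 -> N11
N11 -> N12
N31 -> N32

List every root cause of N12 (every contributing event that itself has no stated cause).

N2, N7

Tracing upstream from N12: N12 ← N11 ← N2.
A separate upstream branch: N12 ← N11 ← N32 ← N31 ← N7.
Each of those chain origins has no stated cause.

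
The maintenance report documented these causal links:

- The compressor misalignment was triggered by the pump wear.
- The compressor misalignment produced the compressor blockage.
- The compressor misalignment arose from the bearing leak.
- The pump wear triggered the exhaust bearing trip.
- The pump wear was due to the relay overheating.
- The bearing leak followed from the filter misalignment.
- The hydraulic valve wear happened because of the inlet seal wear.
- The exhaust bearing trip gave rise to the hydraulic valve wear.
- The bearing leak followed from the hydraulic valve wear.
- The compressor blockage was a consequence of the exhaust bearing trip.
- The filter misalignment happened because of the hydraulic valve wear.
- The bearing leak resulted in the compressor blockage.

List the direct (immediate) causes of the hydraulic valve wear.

the exhaust bearing trip, the inlet seal wear

Upstream contributors include the relay overheating, the pump wear, but only the exhaust bearing trip, the inlet seal wear feed directly into the hydraulic valve wear.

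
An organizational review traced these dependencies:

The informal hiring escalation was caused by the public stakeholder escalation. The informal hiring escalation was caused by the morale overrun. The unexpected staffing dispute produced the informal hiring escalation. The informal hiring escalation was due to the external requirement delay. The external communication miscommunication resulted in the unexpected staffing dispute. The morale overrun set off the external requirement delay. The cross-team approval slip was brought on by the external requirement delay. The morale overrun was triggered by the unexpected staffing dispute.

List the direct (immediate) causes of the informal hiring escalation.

the external requirement delay, the morale overrun, the public stakeholder escalation, the unexpected staffing dispute

Upstream contributors include the external communication miscommunication, but only the external requirement delay, the morale overrun, the public stakeholder escalation, the unexpected staffing dispute feed directly into the informal hiring escalation.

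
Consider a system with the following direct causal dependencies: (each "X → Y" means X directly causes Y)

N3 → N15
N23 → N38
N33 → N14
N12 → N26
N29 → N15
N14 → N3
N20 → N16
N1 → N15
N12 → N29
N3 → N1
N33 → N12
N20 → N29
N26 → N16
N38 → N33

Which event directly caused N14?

N33

Upstream contributors include N23, N38, but only N33 feeds directly into N14.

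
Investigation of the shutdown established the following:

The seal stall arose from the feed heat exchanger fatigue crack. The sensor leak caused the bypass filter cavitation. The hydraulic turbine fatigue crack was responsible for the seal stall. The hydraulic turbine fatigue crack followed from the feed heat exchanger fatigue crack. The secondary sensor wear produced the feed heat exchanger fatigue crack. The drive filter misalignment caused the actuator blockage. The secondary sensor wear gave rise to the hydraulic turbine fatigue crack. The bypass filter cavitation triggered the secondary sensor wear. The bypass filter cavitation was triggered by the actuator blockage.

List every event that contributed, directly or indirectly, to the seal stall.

the actuator blockage, the bypass filter cavitation, the drive filter misalignment, the feed heat exchanger fatigue crack, the hydraulic turbine fatigue crack, the secondary sensor wear, the sensor leak

Immediate causes of the seal stall: the feed heat exchanger fatigue crack, the hydraulic turbine fatigue crack.
Further upstream: the drive filter misalignment, the actuator blockage, the sensor leak, the bypass filter cavitation, the secondary sensor wear.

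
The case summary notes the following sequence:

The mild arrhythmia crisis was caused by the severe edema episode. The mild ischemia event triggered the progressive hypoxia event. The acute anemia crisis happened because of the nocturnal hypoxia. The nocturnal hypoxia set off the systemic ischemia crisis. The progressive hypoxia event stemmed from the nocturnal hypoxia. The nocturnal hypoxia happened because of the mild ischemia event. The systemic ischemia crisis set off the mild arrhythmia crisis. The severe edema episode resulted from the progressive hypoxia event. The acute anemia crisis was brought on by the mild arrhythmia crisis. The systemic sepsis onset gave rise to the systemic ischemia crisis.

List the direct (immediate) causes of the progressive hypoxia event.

the mild ischemia event, the nocturnal hypoxia

the mild ischemia event, the nocturnal hypoxia → the progressive hypoxia event with nothing further upstream stated.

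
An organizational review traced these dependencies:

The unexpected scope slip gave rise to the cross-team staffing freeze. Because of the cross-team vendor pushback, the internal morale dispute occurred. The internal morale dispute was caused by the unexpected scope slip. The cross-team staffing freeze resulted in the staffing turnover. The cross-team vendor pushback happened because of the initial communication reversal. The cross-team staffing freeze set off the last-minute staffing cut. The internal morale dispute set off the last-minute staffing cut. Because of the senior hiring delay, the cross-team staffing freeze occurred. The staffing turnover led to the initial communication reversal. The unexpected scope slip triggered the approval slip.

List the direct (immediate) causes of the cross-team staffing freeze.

the senior hiring delay, the unexpected scope slip → the cross-team staffing freeze with nothing further upstream stated.

the senior hiring delay, the unexpected scope slip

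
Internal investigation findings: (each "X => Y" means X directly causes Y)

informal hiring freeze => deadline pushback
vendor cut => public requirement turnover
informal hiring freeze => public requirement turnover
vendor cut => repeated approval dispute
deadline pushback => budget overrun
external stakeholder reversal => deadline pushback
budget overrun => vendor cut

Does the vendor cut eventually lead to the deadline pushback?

The vendor cut leads to the public requirement turnover, the repeated approval dispute; the deadline pushback is not among them.

No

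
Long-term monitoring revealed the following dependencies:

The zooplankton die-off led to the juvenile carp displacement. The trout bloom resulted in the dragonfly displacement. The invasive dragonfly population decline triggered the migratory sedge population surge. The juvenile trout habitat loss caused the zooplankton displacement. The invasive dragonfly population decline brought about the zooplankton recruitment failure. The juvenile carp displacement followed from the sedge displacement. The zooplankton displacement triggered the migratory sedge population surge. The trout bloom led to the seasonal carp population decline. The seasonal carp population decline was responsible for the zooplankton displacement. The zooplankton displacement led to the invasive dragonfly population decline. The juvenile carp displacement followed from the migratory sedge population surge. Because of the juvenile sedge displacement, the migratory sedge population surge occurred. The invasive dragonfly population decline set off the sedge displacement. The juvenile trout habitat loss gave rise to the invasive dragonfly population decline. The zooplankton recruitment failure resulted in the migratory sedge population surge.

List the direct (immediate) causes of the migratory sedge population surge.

Upstream contributors include the trout bloom, the seasonal carp population decline, the juvenile trout habitat loss, but only the invasive dragonfly population decline, the juvenile sedge displacement, the zooplankton displacement, the zooplankton recruitment failure feed directly into the migratory sedge population surge.

the invasive dragonfly population decline, the juvenile sedge displacement, the zooplankton displacement, the zooplankton recruitment failure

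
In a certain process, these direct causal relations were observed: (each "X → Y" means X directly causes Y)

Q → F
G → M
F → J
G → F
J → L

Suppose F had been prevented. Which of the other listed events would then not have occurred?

J, L

Downstream of F: J, L.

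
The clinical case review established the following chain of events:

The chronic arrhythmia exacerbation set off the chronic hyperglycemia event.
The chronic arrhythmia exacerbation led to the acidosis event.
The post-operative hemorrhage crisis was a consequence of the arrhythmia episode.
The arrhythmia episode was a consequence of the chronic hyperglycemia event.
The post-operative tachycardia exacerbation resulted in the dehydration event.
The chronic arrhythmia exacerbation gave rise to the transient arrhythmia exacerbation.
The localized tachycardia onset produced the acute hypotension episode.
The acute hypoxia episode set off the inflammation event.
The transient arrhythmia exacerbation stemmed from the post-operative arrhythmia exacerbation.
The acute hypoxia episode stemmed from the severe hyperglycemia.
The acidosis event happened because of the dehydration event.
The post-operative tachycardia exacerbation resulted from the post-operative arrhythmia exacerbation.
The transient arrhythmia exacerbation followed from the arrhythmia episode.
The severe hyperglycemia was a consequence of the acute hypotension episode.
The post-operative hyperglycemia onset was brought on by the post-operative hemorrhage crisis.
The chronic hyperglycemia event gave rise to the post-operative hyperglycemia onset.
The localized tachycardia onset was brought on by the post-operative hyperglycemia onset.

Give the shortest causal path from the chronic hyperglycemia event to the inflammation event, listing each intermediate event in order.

the chronic hyperglycemia event → the post-operative hyperglycemia onset
the post-operative hyperglycemia onset → the localized tachycardia onset
the localized tachycardia onset → the acute hypotension episode
the acute hypotension episode → the severe hyperglycemia
the severe hyperglycemia → the acute hypoxia episode
the acute hypoxia episode → the inflammation event
Length: 6 steps.

the chronic hyperglycemia event → the post-operative hyperglycemia onset → the localized tachycardia onset → the acute hypotension episode → the severe hyperglycemia → the acute hypoxia episode → the inflammation event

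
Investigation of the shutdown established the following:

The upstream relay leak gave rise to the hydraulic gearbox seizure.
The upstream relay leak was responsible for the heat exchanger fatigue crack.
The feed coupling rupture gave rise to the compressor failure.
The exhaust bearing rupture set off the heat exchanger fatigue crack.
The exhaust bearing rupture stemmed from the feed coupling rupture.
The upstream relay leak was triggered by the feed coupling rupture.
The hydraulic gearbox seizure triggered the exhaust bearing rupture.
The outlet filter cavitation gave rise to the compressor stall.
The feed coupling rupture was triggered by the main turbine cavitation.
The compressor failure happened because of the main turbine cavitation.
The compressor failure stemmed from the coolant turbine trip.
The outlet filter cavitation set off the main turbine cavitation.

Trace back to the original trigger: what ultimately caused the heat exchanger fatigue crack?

the outlet filter cavitation

Tracing upstream from the heat exchanger fatigue crack: the heat exchanger fatigue crack ← the upstream relay leak ← the feed coupling rupture ← the main turbine cavitation ← the outlet filter cavitation.
The outlet filter cavitation has no stated cause, so it is the root.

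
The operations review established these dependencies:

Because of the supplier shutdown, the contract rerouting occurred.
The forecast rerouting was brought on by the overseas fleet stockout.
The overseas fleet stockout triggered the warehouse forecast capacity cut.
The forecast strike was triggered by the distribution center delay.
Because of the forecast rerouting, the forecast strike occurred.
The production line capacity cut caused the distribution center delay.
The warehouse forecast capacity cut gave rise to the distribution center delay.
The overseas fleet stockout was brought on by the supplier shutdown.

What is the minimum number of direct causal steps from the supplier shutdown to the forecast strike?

Shortest chain: the supplier shutdown → the overseas fleet stockout → the forecast rerouting → the forecast strike.

3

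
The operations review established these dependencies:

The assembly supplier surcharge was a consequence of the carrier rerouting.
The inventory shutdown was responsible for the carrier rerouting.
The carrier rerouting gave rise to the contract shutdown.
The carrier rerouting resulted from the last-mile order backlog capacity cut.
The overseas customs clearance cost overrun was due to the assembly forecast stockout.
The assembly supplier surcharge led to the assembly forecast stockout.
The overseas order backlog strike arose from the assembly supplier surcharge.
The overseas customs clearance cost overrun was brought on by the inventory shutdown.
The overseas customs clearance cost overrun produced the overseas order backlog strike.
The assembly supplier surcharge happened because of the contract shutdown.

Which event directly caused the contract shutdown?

Upstream contributors include the inventory shutdown, the last-mile order backlog capacity cut, but only the carrier rerouting feeds directly into the contract shutdown.

the carrier rerouting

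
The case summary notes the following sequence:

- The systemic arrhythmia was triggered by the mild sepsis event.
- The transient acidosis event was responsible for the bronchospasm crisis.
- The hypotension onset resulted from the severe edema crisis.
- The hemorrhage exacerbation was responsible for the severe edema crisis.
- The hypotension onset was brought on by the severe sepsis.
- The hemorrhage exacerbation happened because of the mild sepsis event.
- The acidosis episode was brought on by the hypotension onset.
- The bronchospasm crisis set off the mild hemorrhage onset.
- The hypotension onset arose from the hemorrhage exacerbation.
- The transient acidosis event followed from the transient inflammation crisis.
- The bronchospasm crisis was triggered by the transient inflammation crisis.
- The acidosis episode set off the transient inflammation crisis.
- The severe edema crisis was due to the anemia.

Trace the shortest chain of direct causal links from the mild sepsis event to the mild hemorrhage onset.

the mild sepsis event → the hemorrhage exacerbation → the hypotension onset → the acidosis episode → the transient inflammation crisis → the bronchospasm crisis → the mild hemorrhage onset

the mild sepsis event → the hemorrhage exacerbation
the hemorrhage exacerbation → the hypotension onset
the hypotension onset → the acidosis episode
the acidosis episode → the transient inflammation crisis
the transient inflammation crisis → the bronchospasm crisis
the bronchospasm crisis → the mild hemorrhage onset
Length: 6 steps.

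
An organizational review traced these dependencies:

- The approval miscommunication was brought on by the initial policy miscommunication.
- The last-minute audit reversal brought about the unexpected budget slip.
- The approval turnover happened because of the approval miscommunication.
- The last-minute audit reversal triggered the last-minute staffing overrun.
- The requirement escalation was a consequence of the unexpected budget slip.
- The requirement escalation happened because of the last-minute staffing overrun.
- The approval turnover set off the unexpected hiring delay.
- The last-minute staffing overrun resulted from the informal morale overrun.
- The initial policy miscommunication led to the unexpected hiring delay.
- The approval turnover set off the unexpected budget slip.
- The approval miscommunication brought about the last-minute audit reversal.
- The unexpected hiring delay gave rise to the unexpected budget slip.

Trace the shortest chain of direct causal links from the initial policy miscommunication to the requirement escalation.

the initial policy miscommunication → the unexpected hiring delay
the unexpected hiring delay → the unexpected budget slip
the unexpected budget slip → the requirement escalation
Length: 3 steps.

the initial policy miscommunication → the unexpected hiring delay → the unexpected budget slip → the requirement escalation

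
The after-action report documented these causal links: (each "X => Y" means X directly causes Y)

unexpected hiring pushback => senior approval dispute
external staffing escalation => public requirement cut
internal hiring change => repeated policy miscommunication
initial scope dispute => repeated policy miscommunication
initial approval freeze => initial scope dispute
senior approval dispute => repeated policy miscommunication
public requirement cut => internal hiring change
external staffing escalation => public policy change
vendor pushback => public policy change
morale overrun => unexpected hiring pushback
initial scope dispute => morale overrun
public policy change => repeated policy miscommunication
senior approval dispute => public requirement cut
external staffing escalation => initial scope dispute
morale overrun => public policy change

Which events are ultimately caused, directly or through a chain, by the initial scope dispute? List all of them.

Direct effects: the morale overrun, the repeated policy miscommunication.
2 steps out: the unexpected hiring pushback, the public policy change.
3 steps out: the senior approval dispute.
4 steps out: the public requirement cut.
5 steps out: the internal hiring change.
Not reachable from it: the external staffing escalation, the initial approval freeze, the vendor pushback.

the internal hiring change, the morale overrun, the public policy change, the public requirement cut, the repeated policy miscommunication, the senior approval dispute, the unexpected hiring pushback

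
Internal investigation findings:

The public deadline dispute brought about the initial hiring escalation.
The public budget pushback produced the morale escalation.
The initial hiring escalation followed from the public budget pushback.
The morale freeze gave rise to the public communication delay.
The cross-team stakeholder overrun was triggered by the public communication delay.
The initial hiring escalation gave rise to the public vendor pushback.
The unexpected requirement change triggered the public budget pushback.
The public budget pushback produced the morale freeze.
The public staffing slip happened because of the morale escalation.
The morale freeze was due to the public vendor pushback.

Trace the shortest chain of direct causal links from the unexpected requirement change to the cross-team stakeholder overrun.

the unexpected requirement change → the public budget pushback → the morale freeze → the public communication delay → the cross-team stakeholder overrun

the unexpected requirement change → the public budget pushback
the public budget pushback → the morale freeze
the morale freeze → the public communication delay
the public communication delay → the cross-team stakeholder overrun
Length: 4 steps.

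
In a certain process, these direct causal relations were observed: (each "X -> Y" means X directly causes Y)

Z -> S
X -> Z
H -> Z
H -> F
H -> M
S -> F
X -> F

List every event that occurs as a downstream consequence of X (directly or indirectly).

F, S, Z

Direct effects: Z, F.
2 steps out: S.
Not reachable from it: H, M.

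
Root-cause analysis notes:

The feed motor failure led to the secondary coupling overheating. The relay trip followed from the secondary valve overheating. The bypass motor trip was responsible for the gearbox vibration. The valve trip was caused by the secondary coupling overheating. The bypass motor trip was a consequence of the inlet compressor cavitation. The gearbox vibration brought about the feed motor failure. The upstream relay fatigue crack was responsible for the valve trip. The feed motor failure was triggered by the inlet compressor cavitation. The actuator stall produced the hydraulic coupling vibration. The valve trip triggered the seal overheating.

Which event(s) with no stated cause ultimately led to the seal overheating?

the inlet compressor cavitation, the upstream relay fatigue crack

Tracing upstream from the seal overheating: the seal overheating ← the valve trip ← the upstream relay fatigue crack.
A separate upstream branch: the seal overheating ← the valve trip ← the secondary coupling overheating ← the feed motor failure ← the inlet compressor cavitation.
Each of those chain origins has no stated cause.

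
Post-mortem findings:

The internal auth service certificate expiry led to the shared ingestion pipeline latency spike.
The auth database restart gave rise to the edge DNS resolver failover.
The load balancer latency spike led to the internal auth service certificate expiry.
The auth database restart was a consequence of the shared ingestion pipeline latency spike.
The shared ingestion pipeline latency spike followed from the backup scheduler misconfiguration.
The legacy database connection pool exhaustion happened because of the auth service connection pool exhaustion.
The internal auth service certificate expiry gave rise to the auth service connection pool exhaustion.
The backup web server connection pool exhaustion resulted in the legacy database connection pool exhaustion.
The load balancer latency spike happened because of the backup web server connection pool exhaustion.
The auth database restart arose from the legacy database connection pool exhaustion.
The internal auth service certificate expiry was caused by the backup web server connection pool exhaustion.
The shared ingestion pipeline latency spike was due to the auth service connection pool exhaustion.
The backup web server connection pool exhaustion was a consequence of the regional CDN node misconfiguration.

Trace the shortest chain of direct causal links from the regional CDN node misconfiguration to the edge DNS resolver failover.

the regional CDN node misconfiguration → the backup web server connection pool exhaustion → the legacy database connection pool exhaustion → the auth database restart → the edge DNS resolver failover

the regional CDN node misconfiguration → the backup web server connection pool exhaustion
the backup web server connection pool exhaustion → the legacy database connection pool exhaustion
the legacy database connection pool exhaustion → the auth database restart
the auth database restart → the edge DNS resolver failover
Length: 4 steps.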